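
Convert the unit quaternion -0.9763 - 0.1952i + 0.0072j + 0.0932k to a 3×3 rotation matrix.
[[0.9825, 0.1792, -0.0504], [-0.1848, 0.9064, -0.3798], [-0.0223, 0.3825, 0.9237]]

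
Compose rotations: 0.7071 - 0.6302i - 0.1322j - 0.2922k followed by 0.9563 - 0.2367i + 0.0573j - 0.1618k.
0.4873 - 0.8082i - 0.0531j - 0.3264k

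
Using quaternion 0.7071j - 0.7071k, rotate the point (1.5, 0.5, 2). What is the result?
(-1.5, -2, -0.5)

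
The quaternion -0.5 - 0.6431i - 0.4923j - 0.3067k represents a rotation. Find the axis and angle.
axis = (-0.7426, -0.5685, -0.3541), θ = 4π/3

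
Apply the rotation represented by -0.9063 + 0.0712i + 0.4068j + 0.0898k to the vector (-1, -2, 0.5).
(-1.457, -1.742, -0.309)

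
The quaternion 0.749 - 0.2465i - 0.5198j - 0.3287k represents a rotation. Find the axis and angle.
axis = (-0.372, -0.7845, -0.4961), θ = 83°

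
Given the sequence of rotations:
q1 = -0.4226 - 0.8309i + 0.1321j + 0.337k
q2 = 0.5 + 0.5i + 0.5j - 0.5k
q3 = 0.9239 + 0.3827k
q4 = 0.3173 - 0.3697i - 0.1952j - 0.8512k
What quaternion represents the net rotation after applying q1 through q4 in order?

q2 · q1 = 0.3066 - 0.3922i + 0.1017j + 0.8613k
q3 · q2 · q1 = -0.0464 - 0.4013i - 0.0561j + 0.9131k
q4 · q3 · q2 · q1 = 0.6032 - 0.3362i + 0.6704j + 0.2716k
0.6032 - 0.3362i + 0.6704j + 0.2716k


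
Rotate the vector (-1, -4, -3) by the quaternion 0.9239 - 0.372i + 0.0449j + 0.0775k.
(-0.353, -5.038, 0.705)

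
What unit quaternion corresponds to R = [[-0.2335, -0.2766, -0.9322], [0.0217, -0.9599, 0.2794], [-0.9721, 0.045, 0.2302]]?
0.0958 - 0.6116i + 0.1042j + 0.7784k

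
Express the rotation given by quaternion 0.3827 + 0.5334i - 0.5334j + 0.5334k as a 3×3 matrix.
[[-0.1381, -0.9773, 0.1608], [-0.1608, -0.1381, -0.9773], [0.9773, -0.1608, -0.1381]]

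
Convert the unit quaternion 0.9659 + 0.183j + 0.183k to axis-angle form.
axis = (0, √2/2, √2/2), θ = π/6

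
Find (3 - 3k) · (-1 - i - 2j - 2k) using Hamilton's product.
-9 - 9i - 3j - 3k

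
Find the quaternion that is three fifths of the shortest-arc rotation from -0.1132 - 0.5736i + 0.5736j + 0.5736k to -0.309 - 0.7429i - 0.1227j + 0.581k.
-0.2468 - 0.7243i + 0.1709j + 0.6208k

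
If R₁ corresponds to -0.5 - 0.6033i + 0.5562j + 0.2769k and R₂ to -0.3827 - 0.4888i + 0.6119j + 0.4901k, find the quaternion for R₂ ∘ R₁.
-0.5796 + 0.3721i - 0.6791j - 0.2537k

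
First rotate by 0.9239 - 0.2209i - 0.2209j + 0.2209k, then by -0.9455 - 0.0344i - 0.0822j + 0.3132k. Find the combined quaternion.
-0.9685 + 0.2281i + 0.0713j + 0.0699k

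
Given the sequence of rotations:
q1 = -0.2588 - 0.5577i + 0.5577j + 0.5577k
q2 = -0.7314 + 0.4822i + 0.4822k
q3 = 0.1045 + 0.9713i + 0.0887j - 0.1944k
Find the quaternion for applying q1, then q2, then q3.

q2 · q1 = 0.1893 + 0.0142i - 0.9457j - 0.2638k
q3 · q2 · q1 = 0.0386 - 0.0219i + 0.1714j - 0.9842k
0.0386 - 0.0219i + 0.1714j - 0.9842k


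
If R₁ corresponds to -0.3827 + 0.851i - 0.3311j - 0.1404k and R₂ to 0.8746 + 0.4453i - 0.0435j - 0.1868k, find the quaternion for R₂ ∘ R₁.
-0.7543 + 0.5181i - 0.3694j - 0.1617k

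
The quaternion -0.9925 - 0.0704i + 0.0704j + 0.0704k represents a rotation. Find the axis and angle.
axis = (-√3/3, √3/3, √3/3), θ = 346°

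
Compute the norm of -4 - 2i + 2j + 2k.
√28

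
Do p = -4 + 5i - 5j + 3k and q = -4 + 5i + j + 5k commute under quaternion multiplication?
No: pq = -19 - 68i + 6j - 2k ≠ -19 - 12i + 26j - 62k = qp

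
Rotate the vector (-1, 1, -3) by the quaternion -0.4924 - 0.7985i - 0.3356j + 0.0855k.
(-0.722, 1.79, 2.697)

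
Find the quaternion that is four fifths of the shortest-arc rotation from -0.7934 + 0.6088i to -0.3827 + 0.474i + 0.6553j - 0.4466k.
-0.507 + 0.5416i + 0.5541j - 0.3776k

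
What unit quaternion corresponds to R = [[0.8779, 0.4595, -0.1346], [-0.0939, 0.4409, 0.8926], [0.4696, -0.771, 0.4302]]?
0.829 - 0.5017i - 0.1822j - 0.1669k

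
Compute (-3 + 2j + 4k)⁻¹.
-0.1034 - 0.069j - 0.1379k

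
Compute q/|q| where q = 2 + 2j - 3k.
0.4851 + 0.4851j - 0.7276k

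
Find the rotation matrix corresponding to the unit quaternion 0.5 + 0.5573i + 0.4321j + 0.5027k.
[[0.1212, -0.0211, 0.9924], [0.9843, -0.1266, -0.1229], [0.1282, 0.9917, 0.0054]]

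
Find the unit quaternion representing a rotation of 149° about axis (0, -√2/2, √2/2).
0.2672 - 0.6814j + 0.6814k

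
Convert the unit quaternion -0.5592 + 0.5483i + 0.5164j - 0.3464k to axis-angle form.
axis = (0.6614, 0.6229, -0.4178), θ = 248°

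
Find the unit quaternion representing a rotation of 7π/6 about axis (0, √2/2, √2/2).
-0.2588 + 0.683j + 0.683k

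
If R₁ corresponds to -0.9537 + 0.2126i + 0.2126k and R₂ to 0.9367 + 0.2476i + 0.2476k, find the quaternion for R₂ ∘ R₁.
-0.9986 - 0.037i - 0.037k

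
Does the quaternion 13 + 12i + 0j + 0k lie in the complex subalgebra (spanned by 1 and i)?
Yes. The quaternion 13 + 12i has j- and k-coefficients y = z = 0, so it lies in the complex subalgebra spanned by 1 and i.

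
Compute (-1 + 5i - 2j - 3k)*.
-1 - 5i + 2j + 3k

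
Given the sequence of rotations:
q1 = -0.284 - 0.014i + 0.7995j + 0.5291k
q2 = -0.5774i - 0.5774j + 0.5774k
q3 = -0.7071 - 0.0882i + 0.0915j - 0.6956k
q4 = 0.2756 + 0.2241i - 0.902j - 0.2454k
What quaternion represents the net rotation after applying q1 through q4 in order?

q2 · q1 = 0.148 - 0.6032i + 0.4614j - 0.6337k
q3 · q2 · q1 = -0.6409 + 0.6764i + 0.051j + 0.3596k
q4 · q3 · q2 · q1 = -0.194 - 0.2691i + 0.3456j + 0.8779k
-0.194 - 0.2691i + 0.3456j + 0.8779k


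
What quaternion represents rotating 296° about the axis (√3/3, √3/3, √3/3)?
-0.848 + 0.3059i + 0.3059j + 0.3059k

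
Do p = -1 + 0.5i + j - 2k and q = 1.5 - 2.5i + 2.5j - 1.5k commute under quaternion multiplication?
No: pq = -5.75 + 6.75i + 4.75j + 2.25k ≠ -5.75 - 0.25i - 6.75j - 5.25k = qp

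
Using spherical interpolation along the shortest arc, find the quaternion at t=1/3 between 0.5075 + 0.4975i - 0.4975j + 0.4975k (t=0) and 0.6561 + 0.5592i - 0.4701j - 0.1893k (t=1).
0.5921 + 0.5501i - 0.518j + 0.2802k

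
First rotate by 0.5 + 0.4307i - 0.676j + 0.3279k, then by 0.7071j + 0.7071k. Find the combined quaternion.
0.2461 + 0.7099i + 0.6581j + 0.049k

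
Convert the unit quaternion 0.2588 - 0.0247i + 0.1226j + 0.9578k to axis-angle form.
axis = (-0.0256, 0.1269, 0.9916), θ = 5π/6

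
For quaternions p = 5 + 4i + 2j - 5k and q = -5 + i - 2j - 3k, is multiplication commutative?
No: pq = -40 - 31i - 13j ≠ -40 + i - 27j + 20k = qp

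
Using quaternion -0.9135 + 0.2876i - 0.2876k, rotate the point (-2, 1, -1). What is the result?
(-2.029, -0.907, -1.029)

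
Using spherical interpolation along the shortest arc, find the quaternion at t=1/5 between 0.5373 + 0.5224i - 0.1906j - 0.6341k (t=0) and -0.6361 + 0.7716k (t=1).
0.5737 + 0.4269i - 0.1558j - 0.6815k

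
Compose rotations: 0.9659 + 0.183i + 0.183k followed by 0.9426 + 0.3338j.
0.9105 + 0.2336i + 0.3224j + 0.1114k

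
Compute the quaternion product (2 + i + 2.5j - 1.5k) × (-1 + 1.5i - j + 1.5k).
1.25 + 4.25i - 8.25j - 0.25k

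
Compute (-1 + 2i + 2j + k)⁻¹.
-0.1 - 0.2i - 0.2j - 0.1k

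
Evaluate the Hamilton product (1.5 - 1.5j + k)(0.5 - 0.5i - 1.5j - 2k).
0.5 + 3.75i - 3.5j - 3.25k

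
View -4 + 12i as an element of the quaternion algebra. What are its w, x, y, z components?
-4 + 12i + 0j + 0k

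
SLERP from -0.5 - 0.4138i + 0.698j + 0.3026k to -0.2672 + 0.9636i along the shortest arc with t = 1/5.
-0.3763 - 0.6279i + 0.625j + 0.271k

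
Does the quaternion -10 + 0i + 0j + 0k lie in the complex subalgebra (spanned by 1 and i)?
Yes. The quaternion -10 has j- and k-coefficients y = z = 0, so it lies in the complex subalgebra spanned by 1 and i.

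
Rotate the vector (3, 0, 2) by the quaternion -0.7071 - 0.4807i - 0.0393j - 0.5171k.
(2.492, 1.029, 2.394)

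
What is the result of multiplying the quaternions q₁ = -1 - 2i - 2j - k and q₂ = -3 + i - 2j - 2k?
-1 + 7i + 3j + 11k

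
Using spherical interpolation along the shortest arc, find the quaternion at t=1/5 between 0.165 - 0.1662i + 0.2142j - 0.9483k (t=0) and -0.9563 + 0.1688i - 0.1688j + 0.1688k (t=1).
0.3862 - 0.1882i + 0.2303j - 0.8732k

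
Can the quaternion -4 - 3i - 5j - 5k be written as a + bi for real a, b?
No. The quaternion -4 - 3i - 5j - 5k has j-coefficient y = -5 and k-coefficient z = -5, not both zero, so it does not lie in the complex subalgebra spanned by 1 and i.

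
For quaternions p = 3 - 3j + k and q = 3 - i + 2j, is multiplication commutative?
No: pq = 15 - 5i - 4j ≠ 15 - i - 2j + 6k = qp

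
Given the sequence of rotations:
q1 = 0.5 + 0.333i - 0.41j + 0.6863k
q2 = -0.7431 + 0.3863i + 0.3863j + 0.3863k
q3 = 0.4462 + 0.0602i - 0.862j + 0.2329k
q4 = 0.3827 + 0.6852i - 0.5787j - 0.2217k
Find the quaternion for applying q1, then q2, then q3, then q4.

q2 · q1 = -0.6069 + 0.3692i + 0.3613j - 0.6039k
q3 · q2 · q1 = 0.1591 + 0.5646i + 0.8067j - 0.0708k
q4 · q3 · q2 · q1 = 0.1252 + 0.5449i + 0.14j + 0.8171k
0.1252 + 0.5449i + 0.14j + 0.8171k


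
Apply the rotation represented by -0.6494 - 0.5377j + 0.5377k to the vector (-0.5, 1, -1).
(0.078, 1.349, -0.651)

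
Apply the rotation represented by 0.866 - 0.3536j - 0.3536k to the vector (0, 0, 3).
(-1.837, 0.75, 2.25)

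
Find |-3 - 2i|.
√13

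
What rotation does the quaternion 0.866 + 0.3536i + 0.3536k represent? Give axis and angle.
axis = (√2/2, 0, √2/2), θ = π/3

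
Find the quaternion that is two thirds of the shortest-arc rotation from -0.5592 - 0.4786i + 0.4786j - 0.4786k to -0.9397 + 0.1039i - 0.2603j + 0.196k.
-0.9904 - 0.1271i + 0.003j - 0.054k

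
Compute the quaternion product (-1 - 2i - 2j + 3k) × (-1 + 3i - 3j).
1 + 8i + 14j + 9k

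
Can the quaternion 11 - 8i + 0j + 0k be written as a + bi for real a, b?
Yes. The quaternion 11 - 8i has j- and k-coefficients y = z = 0, so it lies in the complex subalgebra spanned by 1 and i.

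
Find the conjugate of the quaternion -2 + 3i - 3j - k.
-2 - 3i + 3j + k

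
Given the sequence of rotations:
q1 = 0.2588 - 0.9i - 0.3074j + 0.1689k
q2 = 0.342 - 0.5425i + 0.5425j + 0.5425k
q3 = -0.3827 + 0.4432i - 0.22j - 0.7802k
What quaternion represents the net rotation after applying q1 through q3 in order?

q2 · q1 = -0.3246 - 0.1898i - 0.3614j + 0.8532k
q3 · q2 · q1 = 0.7945 - 0.5409i - 0.0203j - 0.2752k
0.7945 - 0.5409i - 0.0203j - 0.2752k


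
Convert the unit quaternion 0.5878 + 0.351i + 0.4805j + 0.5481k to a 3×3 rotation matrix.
[[-0.0626, -0.307, 0.9496], [0.9817, 0.1528, 0.1141], [-0.1801, 0.9394, 0.2918]]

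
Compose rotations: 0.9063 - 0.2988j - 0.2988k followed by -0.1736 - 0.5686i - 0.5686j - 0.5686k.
-0.4971 - 0.5153i - 0.6333j - 0.2936k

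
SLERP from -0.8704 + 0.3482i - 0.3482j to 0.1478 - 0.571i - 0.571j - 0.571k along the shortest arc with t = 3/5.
-0.592 + 0.6297i + 0.2468j + 0.4383k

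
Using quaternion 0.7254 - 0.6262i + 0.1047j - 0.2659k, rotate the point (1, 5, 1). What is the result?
(2.595, 0.708, -4.446)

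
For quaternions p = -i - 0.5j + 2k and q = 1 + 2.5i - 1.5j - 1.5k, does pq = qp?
No: pq = 4.75 + 2.75i + 3j + 4.75k ≠ 4.75 - 4.75i - 4j - 0.75k = qp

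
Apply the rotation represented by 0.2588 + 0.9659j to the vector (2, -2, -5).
(-4.232, -2, 3.33)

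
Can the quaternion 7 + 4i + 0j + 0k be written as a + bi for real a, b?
Yes. The quaternion 7 + 4i has j- and k-coefficients y = z = 0, so it lies in the complex subalgebra spanned by 1 and i.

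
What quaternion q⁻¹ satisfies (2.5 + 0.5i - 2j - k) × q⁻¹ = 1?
0.2174 - 0.0435i + 0.1739j + 0.087k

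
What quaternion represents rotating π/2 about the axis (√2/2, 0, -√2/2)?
0.7071 + 0.5i - 0.5k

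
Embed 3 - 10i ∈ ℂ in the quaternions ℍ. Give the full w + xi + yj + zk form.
3 - 10i + 0j + 0k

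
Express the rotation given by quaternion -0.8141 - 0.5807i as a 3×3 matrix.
[[1, 0, 0], [0, 0.3256, -0.9455], [0, 0.9455, 0.3256]]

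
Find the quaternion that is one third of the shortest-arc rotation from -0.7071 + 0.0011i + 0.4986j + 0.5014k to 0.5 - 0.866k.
-0.6696 + 0.0008i + 0.3465j + 0.657k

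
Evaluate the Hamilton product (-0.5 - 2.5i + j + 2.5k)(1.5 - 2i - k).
-3.25 - 3.75i - 6j + 6.25k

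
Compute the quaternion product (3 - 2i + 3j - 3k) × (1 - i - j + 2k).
10 - 2i + 7j + 8k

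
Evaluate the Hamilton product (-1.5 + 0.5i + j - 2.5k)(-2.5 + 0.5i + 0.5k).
4.75 - 1.5i - 4j + 5k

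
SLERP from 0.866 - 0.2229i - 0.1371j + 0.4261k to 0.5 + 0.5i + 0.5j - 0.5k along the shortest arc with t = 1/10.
0.9269 - 0.1426i - 0.0584j + 0.3422k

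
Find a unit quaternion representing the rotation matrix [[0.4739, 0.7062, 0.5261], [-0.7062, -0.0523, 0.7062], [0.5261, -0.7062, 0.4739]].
0.6884 - 0.5129i - 0.5129k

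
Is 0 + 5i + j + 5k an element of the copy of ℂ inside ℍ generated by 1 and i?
No. The quaternion 5i + j + 5k has j-coefficient y = 1 and k-coefficient z = 5, not both zero, so it does not lie in the complex subalgebra spanned by 1 and i.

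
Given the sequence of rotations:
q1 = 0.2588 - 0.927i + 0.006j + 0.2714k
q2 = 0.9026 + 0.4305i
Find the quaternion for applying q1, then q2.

q2 · q1 = 0.6327 - 0.7253i - 0.1114j + 0.2475k
0.6327 - 0.7253i - 0.1114j + 0.2475k


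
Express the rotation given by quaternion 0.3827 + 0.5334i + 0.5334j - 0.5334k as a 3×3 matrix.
[[-0.1381, 0.9773, -0.1608], [0.1608, -0.1381, -0.9773], [-0.9773, -0.1608, -0.1381]]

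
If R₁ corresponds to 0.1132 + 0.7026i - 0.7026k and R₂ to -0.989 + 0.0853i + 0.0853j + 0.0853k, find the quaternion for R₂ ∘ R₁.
-0.112 - 0.7451i + 0.1295j + 0.6446k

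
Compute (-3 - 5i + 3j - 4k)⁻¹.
-0.0508 + 0.0847i - 0.0508j + 0.0678k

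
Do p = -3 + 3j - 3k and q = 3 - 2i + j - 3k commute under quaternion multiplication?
No: pq = -21 + 12j + 6k ≠ -21 + 12i - 6k = qp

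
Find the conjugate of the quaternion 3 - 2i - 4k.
3 + 2i + 4k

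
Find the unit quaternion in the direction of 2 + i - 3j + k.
0.5164 + 0.2582i - 0.7746j + 0.2582k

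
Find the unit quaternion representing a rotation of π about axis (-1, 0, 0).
-i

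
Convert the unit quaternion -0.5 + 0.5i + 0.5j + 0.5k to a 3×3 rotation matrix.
[[0, 1, 0], [0, 0, 1], [1, 0, 0]]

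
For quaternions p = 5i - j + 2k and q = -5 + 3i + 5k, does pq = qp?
No: pq = -25 - 30i - 14j - 7k ≠ -25 - 20i + 24j - 13k = qp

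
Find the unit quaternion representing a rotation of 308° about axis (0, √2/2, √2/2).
-0.8988 + 0.31j + 0.31k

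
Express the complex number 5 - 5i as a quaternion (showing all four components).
5 - 5i + 0j + 0k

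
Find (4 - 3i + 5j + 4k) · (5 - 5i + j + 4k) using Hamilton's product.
-16 - 19i + 21j + 58k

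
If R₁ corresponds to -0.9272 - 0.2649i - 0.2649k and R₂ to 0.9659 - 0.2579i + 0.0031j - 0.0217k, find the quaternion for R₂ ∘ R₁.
-0.9696 - 0.0176i - 0.0654j - 0.2349k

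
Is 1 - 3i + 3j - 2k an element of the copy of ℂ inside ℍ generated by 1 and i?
No. The quaternion 1 - 3i + 3j - 2k has j-coefficient y = 3 and k-coefficient z = -2, not both zero, so it does not lie in the complex subalgebra spanned by 1 and i.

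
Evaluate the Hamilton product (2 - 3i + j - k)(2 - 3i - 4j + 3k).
2 - 13i + 6j + 19k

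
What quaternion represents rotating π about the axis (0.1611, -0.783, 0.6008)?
0.1611i - 0.783j + 0.6008k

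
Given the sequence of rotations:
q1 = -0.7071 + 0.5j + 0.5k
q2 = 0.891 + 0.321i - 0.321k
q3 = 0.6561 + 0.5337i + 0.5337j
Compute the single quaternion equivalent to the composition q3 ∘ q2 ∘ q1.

q2 · q1 = -0.4695 - 0.0665i + 0.285j + 0.833k
q3 · q2 · q1 = -0.4247 + 0.1504i - 0.5082j + 0.7341k
-0.4247 + 0.1504i - 0.5082j + 0.7341k


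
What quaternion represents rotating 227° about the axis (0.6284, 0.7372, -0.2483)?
-0.3987 + 0.5763i + 0.6761j - 0.2277k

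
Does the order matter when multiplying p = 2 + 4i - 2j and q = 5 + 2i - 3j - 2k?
Yes: pq = -4 + 28i - 8j - 12k ≠ -4 + 20i - 24j + 4k = qp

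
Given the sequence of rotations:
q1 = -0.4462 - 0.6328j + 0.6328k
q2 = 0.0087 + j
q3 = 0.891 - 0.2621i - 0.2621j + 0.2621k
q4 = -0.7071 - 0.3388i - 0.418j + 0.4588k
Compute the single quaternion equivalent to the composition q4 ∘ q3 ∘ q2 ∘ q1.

q2 · q1 = 0.6289 + 0.6328i - 0.4517j + 0.0055k
q3 · q2 · q1 = 0.6064 + 0.5159i - 0.4j + 0.454k
q4 · q3 · q2 · q1 = -0.6295 - 0.5765i + 0.4199j + 0.3084k
-0.6295 - 0.5765i + 0.4199j + 0.3084k


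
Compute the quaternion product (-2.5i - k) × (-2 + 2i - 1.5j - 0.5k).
4.5 + 3.5i - 3.25j + 5.75k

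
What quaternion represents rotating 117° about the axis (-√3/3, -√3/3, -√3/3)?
0.5225 - 0.4923i - 0.4923j - 0.4923k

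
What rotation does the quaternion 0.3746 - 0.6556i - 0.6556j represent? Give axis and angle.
axis = (-√2/2, -√2/2, 0), θ = 136°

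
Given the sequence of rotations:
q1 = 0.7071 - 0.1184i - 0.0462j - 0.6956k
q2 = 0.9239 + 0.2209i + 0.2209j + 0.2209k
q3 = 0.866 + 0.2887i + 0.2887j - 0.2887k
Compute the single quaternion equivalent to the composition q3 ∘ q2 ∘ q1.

q2 · q1 = 0.8433 - 0.0966i + 0.241j - 0.4705k
q3 · q2 · q1 = 0.5528 + 0.0935i + 0.6159j - 0.5534k
0.5528 + 0.0935i + 0.6159j - 0.5534k


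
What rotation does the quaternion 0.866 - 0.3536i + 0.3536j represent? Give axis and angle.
axis = (-√2/2, √2/2, 0), θ = π/3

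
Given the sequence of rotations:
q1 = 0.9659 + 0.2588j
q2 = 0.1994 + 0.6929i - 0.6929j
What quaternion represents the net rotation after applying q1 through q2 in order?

q2 · q1 = 0.3719 + 0.6693i - 0.6177j + 0.1793k
0.3719 + 0.6693i - 0.6177j + 0.1793k


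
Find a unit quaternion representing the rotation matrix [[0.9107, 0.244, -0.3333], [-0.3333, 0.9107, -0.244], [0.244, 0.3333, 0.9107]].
0.9659 + 0.1494i - 0.1494j - 0.1494k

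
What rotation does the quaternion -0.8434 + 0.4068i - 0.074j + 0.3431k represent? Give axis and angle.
axis = (0.7571, -0.1377, 0.6386), θ = 295°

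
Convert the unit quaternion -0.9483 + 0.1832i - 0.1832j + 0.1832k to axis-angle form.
axis = (√3/3, -√3/3, √3/3), θ = 323°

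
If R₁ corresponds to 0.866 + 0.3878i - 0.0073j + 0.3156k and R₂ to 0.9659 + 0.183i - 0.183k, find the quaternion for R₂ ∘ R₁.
0.8233 + 0.5317i - 0.1358j + 0.145k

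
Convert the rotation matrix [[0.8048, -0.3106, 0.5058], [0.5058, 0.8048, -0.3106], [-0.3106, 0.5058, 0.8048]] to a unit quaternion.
0.9239 + 0.2209i + 0.2209j + 0.2209k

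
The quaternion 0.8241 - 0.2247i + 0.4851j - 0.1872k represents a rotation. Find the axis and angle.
axis = (-0.3967, 0.8564, -0.3305), θ = 69°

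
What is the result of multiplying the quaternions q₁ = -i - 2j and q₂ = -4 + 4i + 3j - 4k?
10 + 12i + 4j + 5k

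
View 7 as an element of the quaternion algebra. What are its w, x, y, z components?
7 + 0i + 0j + 0k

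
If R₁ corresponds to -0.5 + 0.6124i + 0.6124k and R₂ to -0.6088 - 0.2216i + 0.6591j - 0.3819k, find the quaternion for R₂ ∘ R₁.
0.674 + 0.1416i - 0.4277j - 0.5855k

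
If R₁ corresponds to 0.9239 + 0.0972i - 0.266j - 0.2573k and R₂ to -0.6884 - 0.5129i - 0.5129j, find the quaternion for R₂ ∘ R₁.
-0.7226 - 0.4088i - 0.4227j + 0.3634k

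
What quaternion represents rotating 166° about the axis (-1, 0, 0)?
0.1219 - 0.9925i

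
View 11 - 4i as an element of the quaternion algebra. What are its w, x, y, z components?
11 - 4i + 0j + 0k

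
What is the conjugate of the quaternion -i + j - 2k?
i - j + 2k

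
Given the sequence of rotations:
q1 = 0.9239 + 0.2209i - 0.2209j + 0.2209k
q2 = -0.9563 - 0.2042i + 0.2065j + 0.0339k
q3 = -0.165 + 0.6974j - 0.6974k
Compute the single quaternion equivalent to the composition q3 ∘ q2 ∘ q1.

q2 · q1 = -0.8003 - 0.3468i + 0.4546j - 0.1804k
q3 · q2 · q1 = -0.3108 + 0.2484i - 0.3913j + 0.8298k
-0.3108 + 0.2484i - 0.3913j + 0.8298k


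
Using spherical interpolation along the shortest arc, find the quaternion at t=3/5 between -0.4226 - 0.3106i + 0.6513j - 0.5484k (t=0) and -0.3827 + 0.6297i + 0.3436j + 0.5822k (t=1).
0.0614 - 0.6539i + 0.0943j - 0.7482k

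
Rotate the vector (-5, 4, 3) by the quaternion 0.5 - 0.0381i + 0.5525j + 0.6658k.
(1.159, -0.355, 6.966)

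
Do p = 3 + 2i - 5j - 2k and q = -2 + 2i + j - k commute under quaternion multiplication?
No: pq = -7 + 9i + 11j + 13k ≠ -7 - 5i + 15j - 11k = qp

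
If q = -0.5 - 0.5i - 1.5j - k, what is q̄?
-0.5 + 0.5i + 1.5j + k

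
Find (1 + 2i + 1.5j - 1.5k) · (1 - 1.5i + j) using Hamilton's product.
2.5 + 2i + 4.75j + 2.75k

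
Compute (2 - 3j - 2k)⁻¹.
0.1176 + 0.1765j + 0.1176k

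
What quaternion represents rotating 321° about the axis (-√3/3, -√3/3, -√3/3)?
-0.9426 - 0.1927i - 0.1927j - 0.1927k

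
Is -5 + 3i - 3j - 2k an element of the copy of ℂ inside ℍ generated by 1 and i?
No. The quaternion -5 + 3i - 3j - 2k has j-coefficient y = -3 and k-coefficient z = -2, not both zero, so it does not lie in the complex subalgebra spanned by 1 and i.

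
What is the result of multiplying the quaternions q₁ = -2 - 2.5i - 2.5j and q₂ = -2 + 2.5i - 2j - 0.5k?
5.25 + 1.25i + 7.75j + 12.25k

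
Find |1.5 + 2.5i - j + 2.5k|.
3.969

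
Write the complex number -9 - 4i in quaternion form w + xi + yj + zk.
-9 - 4i + 0j + 0k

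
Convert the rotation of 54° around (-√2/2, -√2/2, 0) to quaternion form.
0.891 - 0.321i - 0.321j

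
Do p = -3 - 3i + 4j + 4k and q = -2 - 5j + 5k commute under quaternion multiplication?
No: pq = 6 + 46i + 22j - 8k ≠ 6 - 34i - 8j - 38k = qp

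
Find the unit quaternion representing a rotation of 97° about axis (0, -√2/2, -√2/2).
0.6626 - 0.5296j - 0.5296k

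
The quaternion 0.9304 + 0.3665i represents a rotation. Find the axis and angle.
axis = (1, 0, 0), θ = 43°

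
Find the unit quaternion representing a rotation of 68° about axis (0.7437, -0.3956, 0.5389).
0.829 + 0.4159i - 0.2212j + 0.3013k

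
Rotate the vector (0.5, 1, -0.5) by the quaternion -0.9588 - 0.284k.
(-0.125, 1.111, -0.5)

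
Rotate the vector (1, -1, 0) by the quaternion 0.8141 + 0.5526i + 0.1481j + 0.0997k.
(0.935, -0.043, -1.06)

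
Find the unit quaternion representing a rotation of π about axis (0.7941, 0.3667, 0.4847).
0.7941i + 0.3667j + 0.4847k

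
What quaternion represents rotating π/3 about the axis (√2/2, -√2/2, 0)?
0.866 + 0.3536i - 0.3536j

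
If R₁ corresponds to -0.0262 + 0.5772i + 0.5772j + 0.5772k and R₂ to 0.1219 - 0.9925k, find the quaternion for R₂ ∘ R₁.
0.5697 + 0.6432i - 0.5025j + 0.0964k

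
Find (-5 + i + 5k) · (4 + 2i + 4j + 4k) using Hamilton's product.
-42 - 26i - 14j + 4k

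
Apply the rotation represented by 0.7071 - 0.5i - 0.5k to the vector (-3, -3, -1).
(-4.121, 1.414, 0.121)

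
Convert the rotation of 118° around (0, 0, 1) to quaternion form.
0.515 + 0.8572k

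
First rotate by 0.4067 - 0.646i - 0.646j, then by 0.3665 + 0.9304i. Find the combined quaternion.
0.7501 + 0.1416i - 0.2368j - 0.601k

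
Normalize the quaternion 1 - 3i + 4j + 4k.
0.1543 - 0.4629i + 0.6172j + 0.6172k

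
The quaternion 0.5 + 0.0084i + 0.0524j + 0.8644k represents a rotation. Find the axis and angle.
axis = (0.0097, 0.0605, 0.9981), θ = 2π/3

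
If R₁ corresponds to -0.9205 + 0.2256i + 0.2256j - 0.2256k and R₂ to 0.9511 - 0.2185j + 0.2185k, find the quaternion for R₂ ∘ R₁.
-0.7769 + 0.2146i + 0.465j - 0.3664k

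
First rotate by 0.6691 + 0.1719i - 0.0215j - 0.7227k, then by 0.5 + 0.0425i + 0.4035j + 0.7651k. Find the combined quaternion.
0.8889 - 0.1608i + 0.4215j + 0.0803k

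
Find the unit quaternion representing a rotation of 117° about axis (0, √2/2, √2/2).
0.5225 + 0.6029j + 0.6029k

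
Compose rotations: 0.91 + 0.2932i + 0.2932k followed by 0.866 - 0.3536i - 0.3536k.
0.9954 - 0.0679i - 0.0679k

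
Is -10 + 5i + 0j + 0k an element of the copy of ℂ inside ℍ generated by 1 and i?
Yes. The quaternion -10 + 5i has j- and k-coefficients y = z = 0, so it lies in the complex subalgebra spanned by 1 and i.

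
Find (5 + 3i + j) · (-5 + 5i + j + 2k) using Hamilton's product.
-41 + 12i - 6j + 8k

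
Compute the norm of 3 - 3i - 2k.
√22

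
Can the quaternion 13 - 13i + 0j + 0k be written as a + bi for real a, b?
Yes. The quaternion 13 - 13i has j- and k-coefficients y = z = 0, so it lies in the complex subalgebra spanned by 1 and i.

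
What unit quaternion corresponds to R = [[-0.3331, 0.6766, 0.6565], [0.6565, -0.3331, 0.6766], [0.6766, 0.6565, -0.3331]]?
-0.0087 + 0.5773i + 0.5773j + 0.5773k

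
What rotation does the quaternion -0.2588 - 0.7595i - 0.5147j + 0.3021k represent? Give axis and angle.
axis = (-0.7863, -0.5329, 0.3128), θ = 7π/6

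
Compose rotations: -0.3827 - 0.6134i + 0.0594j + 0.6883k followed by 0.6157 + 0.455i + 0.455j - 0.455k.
0.3296 - 0.2116i - 0.1716j + 0.904k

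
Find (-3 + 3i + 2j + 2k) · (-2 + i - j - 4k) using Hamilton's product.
13 - 15i + 13j + 3k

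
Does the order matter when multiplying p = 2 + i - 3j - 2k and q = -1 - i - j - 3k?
Yes: pq = -10 + 4i + 6j - 8k ≠ -10 - 10i - 4j = qp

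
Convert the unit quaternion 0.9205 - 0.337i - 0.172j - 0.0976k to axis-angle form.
axis = (-0.8625, -0.4402, -0.2498), θ = 46°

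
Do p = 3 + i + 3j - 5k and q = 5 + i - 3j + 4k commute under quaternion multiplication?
No: pq = 43 + 5i - 3j - 19k ≠ 43 + 11i + 15j - 7k = qp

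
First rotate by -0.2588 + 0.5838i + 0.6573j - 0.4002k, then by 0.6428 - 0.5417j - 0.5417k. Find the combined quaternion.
-0.0271 + 0.9481i + 0.2465j + 0.1992k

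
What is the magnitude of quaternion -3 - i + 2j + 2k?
√18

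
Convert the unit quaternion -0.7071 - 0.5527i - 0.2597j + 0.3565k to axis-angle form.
axis = (-0.7816, -0.3673, 0.5042), θ = 3π/2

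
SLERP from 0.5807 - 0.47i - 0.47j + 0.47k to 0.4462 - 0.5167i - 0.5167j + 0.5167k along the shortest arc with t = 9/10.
0.4602 - 0.5126i - 0.5126j + 0.5126k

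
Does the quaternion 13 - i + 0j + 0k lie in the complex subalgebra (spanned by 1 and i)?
Yes. The quaternion 13 - i has j- and k-coefficients y = z = 0, so it lies in the complex subalgebra spanned by 1 and i.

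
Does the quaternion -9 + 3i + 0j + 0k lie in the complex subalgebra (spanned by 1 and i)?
Yes. The quaternion -9 + 3i has j- and k-coefficients y = z = 0, so it lies in the complex subalgebra spanned by 1 and i.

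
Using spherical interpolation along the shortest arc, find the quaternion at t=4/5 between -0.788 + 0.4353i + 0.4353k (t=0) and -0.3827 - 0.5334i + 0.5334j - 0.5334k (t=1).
0.1283 + 0.6105i - 0.488j + 0.6105k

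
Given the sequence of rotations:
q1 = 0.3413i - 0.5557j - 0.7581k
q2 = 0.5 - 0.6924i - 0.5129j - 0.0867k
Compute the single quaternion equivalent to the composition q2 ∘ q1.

q2 · q1 = -0.1144 + 0.5113i - 0.8323j + 0.1808k
-0.1144 + 0.5113i - 0.8323j + 0.1808k


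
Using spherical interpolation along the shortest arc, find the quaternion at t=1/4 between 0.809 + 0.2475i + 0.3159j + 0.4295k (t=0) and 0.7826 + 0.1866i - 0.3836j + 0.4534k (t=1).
0.8431 + 0.2436i + 0.1422j + 0.4579k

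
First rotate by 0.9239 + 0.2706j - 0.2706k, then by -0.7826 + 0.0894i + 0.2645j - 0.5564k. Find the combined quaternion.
-0.9452 + 0.1616i + 0.0568j - 0.2781k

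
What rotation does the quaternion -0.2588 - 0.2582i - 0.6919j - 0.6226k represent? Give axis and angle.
axis = (-0.2673, -0.7163, -0.6446), θ = 7π/6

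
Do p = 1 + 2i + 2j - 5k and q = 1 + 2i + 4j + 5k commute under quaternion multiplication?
No: pq = 14 + 34i - 14j + 4k ≠ 14 - 26i + 26j - 4k = qp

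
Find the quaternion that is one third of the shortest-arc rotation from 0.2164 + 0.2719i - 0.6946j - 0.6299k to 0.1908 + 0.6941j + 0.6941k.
0.0817 + 0.1855i - 0.7141j - 0.67k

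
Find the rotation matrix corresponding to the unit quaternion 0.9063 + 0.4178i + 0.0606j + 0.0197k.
[[0.9919, 0.0149, 0.1263], [0.0863, 0.6501, -0.7549], [-0.0934, 0.7597, 0.6435]]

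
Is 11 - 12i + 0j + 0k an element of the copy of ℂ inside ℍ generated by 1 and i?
Yes. The quaternion 11 - 12i has j- and k-coefficients y = z = 0, so it lies in the complex subalgebra spanned by 1 and i.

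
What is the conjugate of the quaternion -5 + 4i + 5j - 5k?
-5 - 4i - 5j + 5k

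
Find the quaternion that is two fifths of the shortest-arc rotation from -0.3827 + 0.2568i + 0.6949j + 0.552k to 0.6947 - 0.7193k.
-0.5566 + 0.1667i + 0.4512j + 0.6774k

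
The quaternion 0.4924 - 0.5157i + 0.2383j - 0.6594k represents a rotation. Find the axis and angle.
axis = (-0.5925, 0.2738, -0.7576), θ = 121°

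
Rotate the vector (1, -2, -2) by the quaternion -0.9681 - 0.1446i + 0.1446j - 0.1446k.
(2.036, -0.951, -1.987)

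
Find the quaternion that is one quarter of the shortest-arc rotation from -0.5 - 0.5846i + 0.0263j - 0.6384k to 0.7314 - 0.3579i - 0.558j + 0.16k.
-0.6706 - 0.3832i + 0.207j - 0.6005k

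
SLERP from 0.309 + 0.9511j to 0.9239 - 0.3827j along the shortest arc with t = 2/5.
-0.279 + 0.9603j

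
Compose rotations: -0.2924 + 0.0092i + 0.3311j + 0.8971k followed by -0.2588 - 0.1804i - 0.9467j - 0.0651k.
0.4492 - 0.7774i + 0.3524j - 0.2642k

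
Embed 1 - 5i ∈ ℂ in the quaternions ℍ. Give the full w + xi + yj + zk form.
1 - 5i + 0j + 0k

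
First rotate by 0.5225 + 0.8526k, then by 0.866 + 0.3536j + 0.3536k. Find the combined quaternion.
0.151 + 0.3015i + 0.1848j + 0.9231k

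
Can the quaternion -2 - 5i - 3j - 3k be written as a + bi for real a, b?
No. The quaternion -2 - 5i - 3j - 3k has j-coefficient y = -3 and k-coefficient z = -3, not both zero, so it does not lie in the complex subalgebra spanned by 1 and i.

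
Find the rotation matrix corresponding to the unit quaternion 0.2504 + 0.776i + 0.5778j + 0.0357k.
[[0.3297, 0.8789, 0.3448], [0.9146, -0.2069, -0.3474], [-0.234, 0.4299, -0.8721]]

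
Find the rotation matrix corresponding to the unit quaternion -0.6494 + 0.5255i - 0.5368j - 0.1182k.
[[0.3957, -0.7177, 0.573], [-0.4107, 0.4198, 0.8094], [-0.8214, -0.5556, -0.1286]]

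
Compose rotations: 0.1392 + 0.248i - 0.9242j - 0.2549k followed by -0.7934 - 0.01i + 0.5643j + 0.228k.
0.4717 - 0.1313i + 0.8658j + 0.1033k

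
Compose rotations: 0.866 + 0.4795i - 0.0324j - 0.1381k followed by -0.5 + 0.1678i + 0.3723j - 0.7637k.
-0.6069 - 0.1706i - 0.0044j - 0.7763k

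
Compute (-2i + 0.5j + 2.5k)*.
2i - 0.5j - 2.5k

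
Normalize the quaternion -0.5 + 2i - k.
-0.2182 + 0.8729i - 0.4364k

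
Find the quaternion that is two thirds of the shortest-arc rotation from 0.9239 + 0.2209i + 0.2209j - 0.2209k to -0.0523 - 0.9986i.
0.4437 + 0.8858i + 0.0962j - 0.0962k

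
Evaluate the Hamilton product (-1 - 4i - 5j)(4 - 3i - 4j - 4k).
-36 + 7i - 32j + 5k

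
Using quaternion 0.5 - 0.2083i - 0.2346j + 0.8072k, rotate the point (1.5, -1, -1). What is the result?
(0.661, 1.918, -0.369)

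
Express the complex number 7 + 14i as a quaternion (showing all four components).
7 + 14i + 0j + 0k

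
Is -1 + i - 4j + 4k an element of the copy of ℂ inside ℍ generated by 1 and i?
No. The quaternion -1 + i - 4j + 4k has j-coefficient y = -4 and k-coefficient z = 4, not both zero, so it does not lie in the complex subalgebra spanned by 1 and i.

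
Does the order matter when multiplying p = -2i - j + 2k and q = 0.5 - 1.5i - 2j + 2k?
Yes: pq = -9 + i + 0.5j + 3.5k ≠ -9 - 3i - 1.5j - 1.5k = qp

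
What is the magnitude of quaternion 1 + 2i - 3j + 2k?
√18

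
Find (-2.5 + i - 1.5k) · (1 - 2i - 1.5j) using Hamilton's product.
-0.5 + 3.75i + 6.75j - 3k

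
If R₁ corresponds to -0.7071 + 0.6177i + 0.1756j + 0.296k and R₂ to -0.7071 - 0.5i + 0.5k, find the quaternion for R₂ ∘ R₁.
0.6608 - 0.171i + 0.3327j - 0.6507k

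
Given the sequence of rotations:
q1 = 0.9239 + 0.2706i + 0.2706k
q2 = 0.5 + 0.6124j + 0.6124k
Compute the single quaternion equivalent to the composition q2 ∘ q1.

q2 · q1 = 0.2962 + 0.301i + 0.7315j + 0.5354k
0.2962 + 0.301i + 0.7315j + 0.5354k


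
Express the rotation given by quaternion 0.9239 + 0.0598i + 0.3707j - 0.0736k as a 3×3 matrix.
[[0.7143, 0.1803, 0.6762], [-0.0917, 0.982, -0.1651], [-0.6938, 0.0559, 0.718]]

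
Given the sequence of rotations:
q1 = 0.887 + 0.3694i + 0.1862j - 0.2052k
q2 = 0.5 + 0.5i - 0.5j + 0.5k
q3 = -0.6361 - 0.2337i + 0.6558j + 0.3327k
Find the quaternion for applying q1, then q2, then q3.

q2 · q1 = 0.4545 + 0.6377i - 0.0631j + 0.6187k
q3 · q2 · q1 = -0.3045 - 0.0851i + 0.695j - 0.6458k
-0.3045 - 0.0851i + 0.695j - 0.6458k


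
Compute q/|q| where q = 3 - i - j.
0.9045 - 0.3015i - 0.3015j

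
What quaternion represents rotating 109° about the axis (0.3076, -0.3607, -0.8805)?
0.5807 + 0.2504i - 0.2937j - 0.7168k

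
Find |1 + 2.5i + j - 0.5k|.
2.915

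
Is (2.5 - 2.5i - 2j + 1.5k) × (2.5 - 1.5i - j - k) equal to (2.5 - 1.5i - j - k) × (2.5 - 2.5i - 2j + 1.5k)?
No: pq = 2 - 6.5i - 12.25j + 0.75k ≠ 2 - 13.5i - 2.75j + 1.75k = qp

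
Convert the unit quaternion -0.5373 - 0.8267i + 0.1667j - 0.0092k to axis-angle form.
axis = (-0.9802, 0.1977, -0.0109), θ = 245°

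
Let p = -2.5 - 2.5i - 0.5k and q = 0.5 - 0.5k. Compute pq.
-1.5 - 1.25i - 1.25j + k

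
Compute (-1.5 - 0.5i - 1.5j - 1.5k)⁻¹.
-0.2143 + 0.0714i + 0.2143j + 0.2143k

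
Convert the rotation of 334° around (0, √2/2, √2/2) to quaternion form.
-0.9744 + 0.1591j + 0.1591k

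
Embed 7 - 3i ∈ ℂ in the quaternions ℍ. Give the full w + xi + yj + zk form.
7 - 3i + 0j + 0k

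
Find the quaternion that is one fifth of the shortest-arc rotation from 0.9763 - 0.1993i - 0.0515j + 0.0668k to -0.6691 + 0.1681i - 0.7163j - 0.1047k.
0.9684 - 0.2048i + 0.1184j + 0.0795k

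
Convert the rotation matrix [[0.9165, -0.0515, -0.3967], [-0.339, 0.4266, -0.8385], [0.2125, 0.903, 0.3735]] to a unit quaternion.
0.8241 + 0.5283i - 0.1848j - 0.0872k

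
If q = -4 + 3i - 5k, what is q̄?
-4 - 3i + 5k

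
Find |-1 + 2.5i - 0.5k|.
2.739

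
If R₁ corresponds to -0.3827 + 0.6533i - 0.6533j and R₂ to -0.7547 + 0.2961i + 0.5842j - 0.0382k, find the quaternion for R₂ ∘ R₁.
0.477 - 0.6313i + 0.2445j - 0.5605k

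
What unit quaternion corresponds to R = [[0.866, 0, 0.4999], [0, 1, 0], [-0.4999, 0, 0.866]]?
0.9659 + 0.2588j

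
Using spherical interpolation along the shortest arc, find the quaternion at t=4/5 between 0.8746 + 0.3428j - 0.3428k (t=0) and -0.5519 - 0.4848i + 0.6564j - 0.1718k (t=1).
0.7426 + 0.4401i - 0.5012j + 0.0613k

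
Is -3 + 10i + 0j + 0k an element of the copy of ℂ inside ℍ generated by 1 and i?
Yes. The quaternion -3 + 10i has j- and k-coefficients y = z = 0, so it lies in the complex subalgebra spanned by 1 and i.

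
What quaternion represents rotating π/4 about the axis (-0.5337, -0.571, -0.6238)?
0.9239 - 0.2042i - 0.2185j - 0.2387k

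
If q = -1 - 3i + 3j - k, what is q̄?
-1 + 3i - 3j + k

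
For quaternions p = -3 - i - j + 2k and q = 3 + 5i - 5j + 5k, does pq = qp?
No: pq = -19 - 13i + 27j + k ≠ -19 - 23i - 3j - 19k = qp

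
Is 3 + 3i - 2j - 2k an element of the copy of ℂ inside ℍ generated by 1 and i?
No. The quaternion 3 + 3i - 2j - 2k has j-coefficient y = -2 and k-coefficient z = -2, not both zero, so it does not lie in the complex subalgebra spanned by 1 and i.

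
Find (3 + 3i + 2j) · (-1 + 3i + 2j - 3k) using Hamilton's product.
-16 + 13j - 9k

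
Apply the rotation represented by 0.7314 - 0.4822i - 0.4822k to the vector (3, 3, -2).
(2.791, -3.317, -1.791)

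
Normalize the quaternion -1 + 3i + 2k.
-0.2673 + 0.8018i + 0.5345k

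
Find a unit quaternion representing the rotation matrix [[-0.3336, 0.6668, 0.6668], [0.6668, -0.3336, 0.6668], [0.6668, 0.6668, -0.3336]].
0.5774i + 0.5774j + 0.5774k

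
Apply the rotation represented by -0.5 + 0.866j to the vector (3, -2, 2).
(-3.232, -2, 1.598)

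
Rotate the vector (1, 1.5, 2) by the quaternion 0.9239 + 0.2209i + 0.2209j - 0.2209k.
(2.185, -0.115, 1.57)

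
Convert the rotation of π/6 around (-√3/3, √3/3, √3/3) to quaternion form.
0.9659 - 0.1494i + 0.1494j + 0.1494k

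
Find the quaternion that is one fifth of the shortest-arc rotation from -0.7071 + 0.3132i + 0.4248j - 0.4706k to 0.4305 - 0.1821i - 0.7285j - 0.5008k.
-0.7197 + 0.3167i + 0.5484j - 0.2847k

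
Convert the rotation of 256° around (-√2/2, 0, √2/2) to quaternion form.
-0.6157 - 0.5572i + 0.5572k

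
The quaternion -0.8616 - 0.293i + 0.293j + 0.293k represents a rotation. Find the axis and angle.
axis = (-√3/3, √3/3, √3/3), θ = 299°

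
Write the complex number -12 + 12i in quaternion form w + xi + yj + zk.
-12 + 12i + 0j + 0k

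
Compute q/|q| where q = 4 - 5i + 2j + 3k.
0.5443 - 0.6804i + 0.2722j + 0.4082k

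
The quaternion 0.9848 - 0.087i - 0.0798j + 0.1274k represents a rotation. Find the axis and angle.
axis = (-0.5009, -0.4594, 0.7335), θ = 20°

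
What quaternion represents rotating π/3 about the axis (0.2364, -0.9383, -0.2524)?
0.866 + 0.1182i - 0.4692j - 0.1262k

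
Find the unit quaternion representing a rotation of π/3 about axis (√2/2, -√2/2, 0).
0.866 + 0.3536i - 0.3536j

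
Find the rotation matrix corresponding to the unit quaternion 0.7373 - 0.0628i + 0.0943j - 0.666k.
[[0.0951, 0.9702, 0.2227], [-0.9939, 0.105, -0.033], [-0.0554, -0.2182, 0.9743]]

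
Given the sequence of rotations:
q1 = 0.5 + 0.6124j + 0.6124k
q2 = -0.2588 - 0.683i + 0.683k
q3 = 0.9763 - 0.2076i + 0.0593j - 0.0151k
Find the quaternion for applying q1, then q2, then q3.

q2 · q1 = -0.5477 - 0.7598i + 0.2598j - 0.2353k
q3 · q2 · q1 = -0.7114 - 0.6381i + 0.1838j - 0.2303k
-0.7114 - 0.6381i + 0.1838j - 0.2303k


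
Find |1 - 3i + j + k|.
√12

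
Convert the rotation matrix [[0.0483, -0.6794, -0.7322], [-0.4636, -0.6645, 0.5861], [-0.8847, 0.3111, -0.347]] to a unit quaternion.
-0.0958 + 0.7176i - 0.3982j - 0.5633k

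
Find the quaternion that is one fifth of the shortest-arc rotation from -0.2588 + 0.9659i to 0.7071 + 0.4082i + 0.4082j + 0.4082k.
-0.0402 + 0.9865i + 0.112j + 0.112k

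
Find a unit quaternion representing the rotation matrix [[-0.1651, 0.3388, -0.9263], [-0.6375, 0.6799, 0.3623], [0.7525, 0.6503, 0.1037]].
0.6361 + 0.1132i - 0.6598j - 0.3837k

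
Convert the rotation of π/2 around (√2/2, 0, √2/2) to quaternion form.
0.7071 + 0.5i + 0.5k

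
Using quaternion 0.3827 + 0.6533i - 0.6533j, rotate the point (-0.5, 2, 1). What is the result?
(-2.28, 0.22, 0.043)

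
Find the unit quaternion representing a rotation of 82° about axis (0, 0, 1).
0.7547 + 0.6561k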